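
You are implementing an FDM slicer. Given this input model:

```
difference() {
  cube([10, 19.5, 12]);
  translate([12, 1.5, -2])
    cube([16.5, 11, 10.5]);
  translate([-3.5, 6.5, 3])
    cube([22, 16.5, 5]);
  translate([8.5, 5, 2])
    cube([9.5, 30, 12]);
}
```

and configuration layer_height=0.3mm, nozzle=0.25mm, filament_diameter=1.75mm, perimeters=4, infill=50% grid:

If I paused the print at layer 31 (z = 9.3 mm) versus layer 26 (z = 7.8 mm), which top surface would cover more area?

layer 31 (z = 9.3 mm)

Layer 31 (z = 9.3): the cube is present — its section is the full 10×19.5 rectangle (area 195.00 mm²); the cube at (12, 1.5) is absent (z outside [-2, 8.5]); the cube at (-3.5, 6.5) does not reach this height (z outside [3, 8]); the cube at (8.5, 5) is present — its section is the full 9.5×30 rectangle (area 285.00 mm²); Subtracting the remaining from the first: starting from the 10×19.5 cube (195.00 mm²), the 9.5×30 cube at (8.5, 5) partially overlaps it — only the 21.75 mm² overlap (of its 285.00 mm²) is removed, clipping the outline — area = 173.25 mm². So its area = 173.25 mm². Layer 26 (z = 7.8): the cube (footprint 10×19.5) is included at this height (area 195.00 mm²); the cube at (12, 1.5) (footprint 16.5×11) is included at this height (area 181.50 mm²); the cube at (-3.5, 6.5) (footprint 22×16.5) is included at this height (area 363.00 mm²); the cube at (8.5, 5) is present — its section is the full 9.5×30 rectangle (area 285.00 mm²); Taking the first minus the rest: starting from the 10×19.5 cube (195.00 mm²), the 16.5×11 cube at (12, 1.5) misses the remaining region (no effect); the 22×16.5 cube at (-3.5, 6.5) partially overlaps it — only the 130.00 mm² overlap (of its 363.00 mm²) is removed, clipping the outline; the 9.5×30 cube at (8.5, 5) partially overlaps it — only the 2.25 mm² overlap (of its 285.00 mm²) is removed, clipping the outline — area = 62.75 mm². So its area = 62.75 mm². Layer 31 is larger (173.25 vs 62.75 mm²).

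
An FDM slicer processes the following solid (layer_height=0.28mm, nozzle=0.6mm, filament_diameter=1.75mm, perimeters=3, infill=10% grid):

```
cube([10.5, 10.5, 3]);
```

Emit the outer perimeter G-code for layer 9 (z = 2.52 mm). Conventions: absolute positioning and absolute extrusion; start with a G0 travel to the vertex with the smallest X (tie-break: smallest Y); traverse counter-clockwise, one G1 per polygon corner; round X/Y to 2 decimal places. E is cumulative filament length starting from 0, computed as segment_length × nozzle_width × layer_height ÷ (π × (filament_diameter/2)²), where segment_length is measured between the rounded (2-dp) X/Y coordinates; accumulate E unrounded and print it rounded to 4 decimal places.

G0 X0.00 Y0.00 Z2.52
G1 X10.50 Y0.00 E0.7334
G1 X10.50 Y10.50 E1.4668
G1 X0.00 Y10.50 E2.2002
G1 X0.00 Y0.00 E2.9335

At z = 2.52 mm: the 10.5×10.5 cube contributes its full rectangle. The outline is a single polygon with 4 vertices. Extrusion per mm of travel: 0.6 × 0.28 / (π × 0.875²) = 0.069846. Accumulating E over each segment gives final E = 2.9335.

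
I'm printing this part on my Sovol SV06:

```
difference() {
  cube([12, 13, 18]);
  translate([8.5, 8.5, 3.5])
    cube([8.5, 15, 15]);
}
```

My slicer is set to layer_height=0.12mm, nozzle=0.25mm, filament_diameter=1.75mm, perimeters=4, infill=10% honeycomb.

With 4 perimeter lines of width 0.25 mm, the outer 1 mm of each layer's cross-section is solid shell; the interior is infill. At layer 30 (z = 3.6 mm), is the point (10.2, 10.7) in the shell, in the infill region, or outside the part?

outside

At z = 3.6 mm: the 12×13 cube contributes its full rectangle; the cube at (8.5, 8.5) is present — its section is the full 8.5×15 rectangle; Taking the first minus the rest: starting from the 12×13 cube, the 8.5×15 cube at (8.5, 8.5) partially overlaps it — only the 15.75 mm² overlap (of its 127.50 mm²) is removed, clipping the outline — 1 connected region. Overall, the cross-section is a single solid region. The nearest boundary edge runs (8.50, 13.00)→(8.50, 8.50); distance from the point to it = 1.70 mm. The point is not inside any of the regions above, so it lies outside the cross-section (1.70 mm from the nearest boundary).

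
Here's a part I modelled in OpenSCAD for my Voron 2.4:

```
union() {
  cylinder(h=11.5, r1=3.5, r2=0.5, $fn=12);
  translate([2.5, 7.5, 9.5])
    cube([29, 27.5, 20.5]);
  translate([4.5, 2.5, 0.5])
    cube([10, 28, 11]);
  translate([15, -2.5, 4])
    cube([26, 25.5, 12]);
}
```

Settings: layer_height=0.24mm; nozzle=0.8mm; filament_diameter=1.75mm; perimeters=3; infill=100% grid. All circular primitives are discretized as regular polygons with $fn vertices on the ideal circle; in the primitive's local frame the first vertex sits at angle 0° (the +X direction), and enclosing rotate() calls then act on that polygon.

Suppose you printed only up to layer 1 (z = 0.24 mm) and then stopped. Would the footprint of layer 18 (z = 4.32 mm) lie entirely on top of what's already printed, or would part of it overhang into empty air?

Compare the two slices. At z = 0.24: the cone contributes a regular 12-gon of circumradius 3.437 (interpolated between r1=3.5 and r2=0.5 at t=0.021) (area = (12/2)·3.437²·sin(360°/12) = 35.45 mm²); the cube at (2.5, 7.5) is not intersected at this z (z outside [9.5, 30]); the cube at (4.5, 2.5) is not intersected at this z (z outside [0.5, 11.5]); the cube at (15, -2.5) is not intersected at this z (z outside [4, 16]); Taking the union: only the cone is present, so the union is just that shape — area = 35.45 mm². At z = 4.32: the cone contributes a regular 12-gon of circumradius 2.373 (interpolated between r1=3.5 and r2=0.5 at t=0.376) (area = (12/2)·2.373²·sin(360°/12) = 16.89 mm²); the cube at (2.5, 7.5) is absent (z outside [9.5, 30]); the cube at (4.5, 2.5) is present — its section is the full 10×28 rectangle (area 280.00 mm²); the 26×25.5 cube at (15, -2.5) contributes its full rectangle (area 663.00 mm²); Taking the union: the 3 present regions are separate (no shared area or edge), so areas and boundary lengths simply add and each stays a separate island — area = 959.89 mm². Checking containment: at z = 4.32 the cross-section extends beyond the z = 0.24 cross-section by about 943.00 mm².

part overhangs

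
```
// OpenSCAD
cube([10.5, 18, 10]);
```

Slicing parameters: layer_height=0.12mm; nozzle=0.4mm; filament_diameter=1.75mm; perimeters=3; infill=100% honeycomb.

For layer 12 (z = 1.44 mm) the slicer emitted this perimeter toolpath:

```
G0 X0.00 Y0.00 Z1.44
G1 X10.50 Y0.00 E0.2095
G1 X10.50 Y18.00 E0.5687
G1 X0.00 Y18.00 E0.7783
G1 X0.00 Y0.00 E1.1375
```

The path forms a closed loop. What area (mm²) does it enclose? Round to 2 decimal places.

Apply the shoelace formula to the sequence of (X, Y) vertices; enclosed area = 189.00 mm².

189.00 mm²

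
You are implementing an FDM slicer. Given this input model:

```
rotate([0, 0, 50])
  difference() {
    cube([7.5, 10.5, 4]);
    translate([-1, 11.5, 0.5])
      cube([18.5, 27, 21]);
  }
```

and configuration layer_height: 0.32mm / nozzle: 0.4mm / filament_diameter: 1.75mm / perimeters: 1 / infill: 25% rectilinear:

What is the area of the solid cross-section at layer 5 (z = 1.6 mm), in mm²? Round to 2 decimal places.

78.75 mm²

At z = 1.6 mm: the cube (footprint 7.5×10.5) is included at this height (area 78.75 mm²); the cube at (-1, 11.5) (footprint 18.5×27) is included at this height (area 499.50 mm²); After the difference (first − rest): starting from the 7.5×10.5 cube (78.75 mm²), the 18.5×27 cube at (-1, 11.5) misses the remaining region (no effect) — area = 78.75 mm²; (rotated 50° about Z; rotation is an isometry so areas/perimeters/island counts are preserved). Overall, the cross-section is a single solid region. Net area = 78.75 mm².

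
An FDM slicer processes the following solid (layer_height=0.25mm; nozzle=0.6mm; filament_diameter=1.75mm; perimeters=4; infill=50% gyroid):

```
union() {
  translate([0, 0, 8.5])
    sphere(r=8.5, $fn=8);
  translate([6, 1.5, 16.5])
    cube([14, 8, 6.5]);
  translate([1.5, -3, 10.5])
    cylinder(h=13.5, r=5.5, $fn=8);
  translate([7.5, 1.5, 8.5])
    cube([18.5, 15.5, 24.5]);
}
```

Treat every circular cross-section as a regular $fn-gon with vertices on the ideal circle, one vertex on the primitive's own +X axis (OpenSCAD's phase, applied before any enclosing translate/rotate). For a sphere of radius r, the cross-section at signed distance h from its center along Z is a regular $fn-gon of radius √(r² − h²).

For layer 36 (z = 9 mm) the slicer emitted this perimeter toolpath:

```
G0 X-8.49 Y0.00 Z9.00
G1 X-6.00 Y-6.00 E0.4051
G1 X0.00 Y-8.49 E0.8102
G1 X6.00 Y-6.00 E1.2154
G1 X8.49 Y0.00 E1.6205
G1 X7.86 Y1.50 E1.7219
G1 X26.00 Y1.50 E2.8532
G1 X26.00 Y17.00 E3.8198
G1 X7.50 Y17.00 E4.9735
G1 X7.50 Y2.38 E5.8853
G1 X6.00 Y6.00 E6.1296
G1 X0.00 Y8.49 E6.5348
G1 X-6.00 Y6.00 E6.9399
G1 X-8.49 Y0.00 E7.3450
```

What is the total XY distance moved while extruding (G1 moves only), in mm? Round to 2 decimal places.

117.78 mm

Sum the Euclidean lengths of each G1 segment: total = 117.78 mm.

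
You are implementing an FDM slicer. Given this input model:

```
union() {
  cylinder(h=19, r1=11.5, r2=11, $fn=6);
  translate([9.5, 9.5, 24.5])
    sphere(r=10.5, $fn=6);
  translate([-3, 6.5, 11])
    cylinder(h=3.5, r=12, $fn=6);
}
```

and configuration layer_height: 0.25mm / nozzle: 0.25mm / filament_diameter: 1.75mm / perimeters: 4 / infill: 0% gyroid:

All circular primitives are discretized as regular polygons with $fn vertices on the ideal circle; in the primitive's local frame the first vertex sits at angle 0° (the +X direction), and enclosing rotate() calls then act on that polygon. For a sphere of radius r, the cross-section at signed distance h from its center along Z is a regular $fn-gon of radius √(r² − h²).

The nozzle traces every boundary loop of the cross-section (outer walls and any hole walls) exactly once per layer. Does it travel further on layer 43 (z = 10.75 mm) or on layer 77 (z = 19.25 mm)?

Layer 43 (z = 10.75): the cone: at t=0.566 of its height the radius interpolates to r₁+(r₂−r₁)t = 11.217, giving a regular 6-gon of that circumradius (perimeter = 2·6·11.217·sin(180°/6) = 67.30 mm); the sphere at (9.5, 9.5) is absent (|z−center|=13.750 > r=10.5); the cylinder at (-3, 6.5) is absent (z outside [11, 14.5]); Combining (union): only the cone is present, so the union is just that shape — boundary = 67.30 mm. So its perimeter = 67.30 mm. Layer 77 (z = 19.25): the cone does not reach this height (z outside [0, 19]); the r=10.5 sphere at (9.5, 9.5) slices to a regular 6-gon of circumradius 9.093 (√(r²−h²) with h=5.25 from center) (perimeter = 2·6·9.093·sin(180°/6) = 54.56 mm); the cylinder at (-3, 6.5) is absent (z outside [11, 14.5]); Merging all regions: only the r=10.5 sphere at (9.5, 9.5) is present, so the union is just that shape — boundary = 54.56 mm. So its perimeter = 54.56 mm. Layer 43 is larger (67.30 vs 54.56 mm).

layer 43 (z = 10.75 mm)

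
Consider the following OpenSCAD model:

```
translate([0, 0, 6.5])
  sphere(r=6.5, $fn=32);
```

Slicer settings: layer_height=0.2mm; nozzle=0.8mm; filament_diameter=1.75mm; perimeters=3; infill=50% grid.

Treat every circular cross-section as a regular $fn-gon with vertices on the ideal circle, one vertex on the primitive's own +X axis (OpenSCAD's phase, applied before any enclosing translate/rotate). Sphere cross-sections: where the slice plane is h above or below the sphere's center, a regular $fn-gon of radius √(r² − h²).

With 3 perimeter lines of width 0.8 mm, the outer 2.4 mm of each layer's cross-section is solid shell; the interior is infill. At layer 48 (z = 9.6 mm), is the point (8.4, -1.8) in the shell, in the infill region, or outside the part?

At z = 9.6 mm: the r=6.5 sphere contributes a regular 32-gon of circumradius √(6.5²−3.1²) = 5.713. Overall, the cross-section is a single solid region. The nearest boundary edge runs (5.28, -2.19)→(5.60, -1.11); distance from the point to it = 2.88 mm. The point is not inside any of the regions above, so it lies outside the cross-section (2.88 mm from the nearest boundary).

outside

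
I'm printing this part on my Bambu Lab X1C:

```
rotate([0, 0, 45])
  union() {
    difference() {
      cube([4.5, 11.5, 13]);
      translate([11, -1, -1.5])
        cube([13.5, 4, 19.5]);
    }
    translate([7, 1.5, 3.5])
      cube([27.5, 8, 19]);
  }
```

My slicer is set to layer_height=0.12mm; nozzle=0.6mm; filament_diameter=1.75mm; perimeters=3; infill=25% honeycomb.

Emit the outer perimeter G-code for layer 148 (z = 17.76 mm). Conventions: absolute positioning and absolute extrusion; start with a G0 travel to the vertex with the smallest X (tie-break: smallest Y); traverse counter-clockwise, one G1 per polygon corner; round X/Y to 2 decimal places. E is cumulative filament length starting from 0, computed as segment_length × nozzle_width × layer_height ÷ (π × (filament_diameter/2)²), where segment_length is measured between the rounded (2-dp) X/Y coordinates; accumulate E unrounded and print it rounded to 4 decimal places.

At z = 17.76 mm: the cube is absent (z outside [0, 13]); the cube at (11, -1) is present — its section is the full 13.5×4 rectangle; After the difference (first − rest): the first operand is absent here, so nothing remains; the cube at (7, 1.5) is present — its section is the full 27.5×8 rectangle; Merging all regions: only the 27.5×8 cube at (7, 1.5) is present, so the union is just that shape — 1 connected region; (rotated 45° about Z; rotation is an isometry so areas/perimeters/island counts are preserved). The outline is a single polygon with 4 vertices. Extrusion per mm of travel: 0.6 × 0.12 / (π × 0.875²) = 0.029934. Accumulating E over each segment gives final E = 2.1251.

G0 X-1.77 Y11.67 Z17.76
G1 X3.89 Y6.01 E0.2396
G1 X23.33 Y25.46 E1.0628
G1 X17.68 Y31.11 E1.3020
G1 X-1.77 Y11.67 E2.1251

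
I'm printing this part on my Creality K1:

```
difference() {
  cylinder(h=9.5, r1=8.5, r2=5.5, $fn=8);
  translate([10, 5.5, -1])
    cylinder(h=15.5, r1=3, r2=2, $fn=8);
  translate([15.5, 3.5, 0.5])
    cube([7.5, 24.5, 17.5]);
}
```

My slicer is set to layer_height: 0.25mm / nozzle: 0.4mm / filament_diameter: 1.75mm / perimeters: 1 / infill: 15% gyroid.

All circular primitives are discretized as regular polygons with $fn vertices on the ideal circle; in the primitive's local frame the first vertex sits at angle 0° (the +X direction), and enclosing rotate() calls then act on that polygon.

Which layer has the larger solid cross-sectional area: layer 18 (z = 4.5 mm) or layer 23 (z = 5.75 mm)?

layer 18 (z = 4.5 mm)

Layer 18 (z = 4.5): the cone contributes a regular 8-gon of circumradius 7.079 (interpolated between r1=8.5 and r2=5.5 at t=0.474) (area = (8/2)·7.079²·sin(360°/8) = 141.74 mm²); the cone at (10, 5.5) (r1=3→r2=2) has section circumradius 2.645 here — a regular 8-gon (area = (8/2)·2.645²·sin(360°/8) = 19.79 mm²); the cube at (15.5, 3.5) is present — its section is the full 7.5×24.5 rectangle (area 183.75 mm²); Subtracting the remaining from the first: starting from the cone (141.74 mm²), the cone at (10, 5.5) misses the remaining region (no effect); the 7.5×24.5 cube at (15.5, 3.5) misses the remaining region (no effect) — area = 141.74 mm². So its area = 141.74 mm². Layer 23 (z = 5.75): the cone: at t=0.605 of its height the radius interpolates to r₁+(r₂−r₁)t = 6.684, giving a regular 8-gon of that circumradius (area = (8/2)·6.684²·sin(360°/8) = 126.37 mm²); the cone at (10, 5.5) contributes a regular 8-gon of circumradius 2.565 (interpolated between r1=3 and r2=2 at t=0.435) (area = (8/2)·2.565²·sin(360°/8) = 18.60 mm²); the cube at (15.5, 3.5) (footprint 7.5×24.5) is included at this height (area 183.75 mm²); Subtracting the remaining from the first: starting from the cone (126.37 mm²), the cone at (10, 5.5) misses the remaining region (no effect); the 7.5×24.5 cube at (15.5, 3.5) misses the remaining region (no effect) — area = 126.37 mm². So its area = 126.37 mm². Layer 18 is larger (141.74 vs 126.37 mm²).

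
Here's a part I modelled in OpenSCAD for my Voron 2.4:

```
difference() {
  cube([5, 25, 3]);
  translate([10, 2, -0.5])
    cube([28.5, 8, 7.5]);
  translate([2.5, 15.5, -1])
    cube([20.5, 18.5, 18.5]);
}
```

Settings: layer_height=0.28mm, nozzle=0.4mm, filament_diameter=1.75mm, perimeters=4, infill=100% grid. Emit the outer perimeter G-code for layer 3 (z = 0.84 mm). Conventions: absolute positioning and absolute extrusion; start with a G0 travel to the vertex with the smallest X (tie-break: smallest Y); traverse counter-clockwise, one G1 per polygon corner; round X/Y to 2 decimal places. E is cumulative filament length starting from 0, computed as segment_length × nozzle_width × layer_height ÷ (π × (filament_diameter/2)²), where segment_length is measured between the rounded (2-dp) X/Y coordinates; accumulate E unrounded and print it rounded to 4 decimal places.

G0 X0.00 Y0.00 Z0.84
G1 X5.00 Y0.00 E0.2328
G1 X5.00 Y15.50 E0.9546
G1 X2.50 Y15.50 E1.0710
G1 X2.50 Y25.00 E1.5133
G1 X0.00 Y25.00 E1.6297
G1 X0.00 Y0.00 E2.7939

At z = 0.84 mm: the 5×25 cube contributes its full rectangle; the cube at (10, 2) (footprint 28.5×8) is included at this height; the cube at (2.5, 15.5) is present — its section is the full 20.5×18.5 rectangle; Taking the first minus the rest: starting from the 5×25 cube, the 28.5×8 cube at (10, 2) misses the remaining region (no effect); the 20.5×18.5 cube at (2.5, 15.5) partially overlaps it — only the 23.75 mm² overlap (of its 379.25 mm²) is removed, clipping the outline — 1 connected region. The outline is a single polygon with 6 vertices. Extrusion per mm of travel: 0.4 × 0.28 / (π × 0.875²) = 0.046564. Accumulating E over each segment gives final E = 2.7939.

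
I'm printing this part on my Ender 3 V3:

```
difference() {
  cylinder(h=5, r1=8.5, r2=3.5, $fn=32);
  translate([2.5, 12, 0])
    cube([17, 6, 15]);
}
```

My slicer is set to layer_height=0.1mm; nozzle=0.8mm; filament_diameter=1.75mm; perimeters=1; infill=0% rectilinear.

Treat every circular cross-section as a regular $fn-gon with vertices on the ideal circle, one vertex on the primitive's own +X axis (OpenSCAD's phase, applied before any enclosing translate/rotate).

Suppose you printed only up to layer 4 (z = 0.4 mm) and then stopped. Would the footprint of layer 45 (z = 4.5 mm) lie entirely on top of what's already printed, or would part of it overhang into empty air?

entirely on top

Compare the two slices. At z = 0.4: the cone (r1=8.5→r2=3.5) has section circumradius 8.100 here — a regular 32-gon (area = (32/2)·8.100²·sin(360°/32) = 204.80 mm²); the cube at (2.5, 12) (footprint 17×6) is included at this height (area 102.00 mm²); Subtracting the remaining from the first: starting from the cone (204.80 mm²), the 17×6 cube at (2.5, 12) misses the remaining region (no effect) — area = 204.80 mm². At z = 4.5: the cone (r1=8.5→r2=3.5) has section circumradius 4.000 here — a regular 32-gon (area = (32/2)·4.000²·sin(360°/32) = 49.94 mm²); the cube at (2.5, 12) is present — its section is the full 17×6 rectangle (area 102.00 mm²); After the difference (first − rest): starting from the cone (49.94 mm²), the 17×6 cube at (2.5, 12) misses the remaining region (no effect) — area = 49.94 mm². Checking containment: the cross-section at z = 4.5 is a subset of the cross-section at z = 0.4.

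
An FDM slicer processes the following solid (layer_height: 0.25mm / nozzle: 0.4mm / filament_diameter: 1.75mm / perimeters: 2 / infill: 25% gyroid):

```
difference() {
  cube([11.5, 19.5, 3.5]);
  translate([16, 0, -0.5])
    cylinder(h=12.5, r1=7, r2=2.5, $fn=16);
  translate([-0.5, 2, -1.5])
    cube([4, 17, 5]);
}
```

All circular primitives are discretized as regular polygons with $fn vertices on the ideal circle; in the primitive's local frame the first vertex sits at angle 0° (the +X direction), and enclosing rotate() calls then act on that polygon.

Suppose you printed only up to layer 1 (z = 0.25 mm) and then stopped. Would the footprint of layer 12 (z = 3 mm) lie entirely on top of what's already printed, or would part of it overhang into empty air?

Compare the two slices. At z = 0.25: the cube is present — its section is the full 11.5×19.5 rectangle (area 224.25 mm²); the cone at (16, 0): at t=0.060 of its height the radius interpolates to r₁+(r₂−r₁)t = 6.730, giving a regular 16-gon of that circumradius (area = (16/2)·6.730²·sin(360°/16) = 138.66 mm²); the 4×17 cube at (-0.5, 2) contributes its full rectangle (area 68.00 mm²); Subtracting the remaining from the first: starting from the 11.5×19.5 cube (224.25 mm²), the cone at (16, 0) partially overlaps it — only the 7.26 mm² overlap (of its 138.66 mm²) is removed, clipping the outline; the 4×17 cube at (-0.5, 2) partially overlaps it — only the 59.50 mm² overlap (of its 68.00 mm²) is removed, clipping the outline — area = 157.49 mm². At z = 3: the cube (footprint 11.5×19.5) is included at this height (area 224.25 mm²); the cone at (16, 0): at t=0.280 of its height the radius interpolates to r₁+(r₂−r₁)t = 5.740, giving a regular 16-gon of that circumradius (area = (16/2)·5.740²·sin(360°/16) = 100.87 mm²); the cube at (-0.5, 2) (footprint 4×17) is included at this height (area 68.00 mm²); After the difference (first − rest): starting from the 11.5×19.5 cube (224.25 mm²), the cone at (16, 0) partially overlaps it — only the 2.73 mm² overlap (of its 100.87 mm²) is removed, clipping the outline; the 4×17 cube at (-0.5, 2) partially overlaps it — only the 59.50 mm² overlap (of its 68.00 mm²) is removed, clipping the outline — area = 162.02 mm². Checking containment: at z = 3 the cross-section extends beyond the z = 0.25 cross-section by about 4.54 mm².

part overhangs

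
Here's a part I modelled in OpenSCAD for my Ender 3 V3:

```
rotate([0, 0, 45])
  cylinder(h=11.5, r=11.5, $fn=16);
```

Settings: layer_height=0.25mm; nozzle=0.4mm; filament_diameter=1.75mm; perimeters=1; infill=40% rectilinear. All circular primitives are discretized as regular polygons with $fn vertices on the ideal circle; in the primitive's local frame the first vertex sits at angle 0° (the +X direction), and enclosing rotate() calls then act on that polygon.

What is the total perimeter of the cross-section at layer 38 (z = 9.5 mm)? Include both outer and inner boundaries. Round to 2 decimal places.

At z = 9.5 mm: the cylinder: section is a regular 16-gon, circumradius r=11.5 (perimeter = 2·16·11.500·sin(180°/16) = 71.79 mm); (whole slice rotated 45° about Z — lengths, areas and connectivity unchanged). Overall, the cross-section is a single solid region. Total boundary length (outer) = 71.79 mm.

71.79 mm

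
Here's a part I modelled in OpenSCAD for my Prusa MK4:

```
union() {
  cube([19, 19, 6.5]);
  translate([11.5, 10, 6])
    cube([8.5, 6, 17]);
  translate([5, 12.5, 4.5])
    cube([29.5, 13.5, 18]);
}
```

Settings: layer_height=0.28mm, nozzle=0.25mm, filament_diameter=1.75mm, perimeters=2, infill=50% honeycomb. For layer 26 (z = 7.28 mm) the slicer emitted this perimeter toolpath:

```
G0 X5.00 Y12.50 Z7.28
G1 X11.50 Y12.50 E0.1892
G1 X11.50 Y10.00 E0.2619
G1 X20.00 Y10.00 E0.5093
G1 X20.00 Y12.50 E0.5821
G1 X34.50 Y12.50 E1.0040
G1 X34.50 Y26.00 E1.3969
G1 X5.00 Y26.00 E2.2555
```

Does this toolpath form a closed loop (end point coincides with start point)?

no

Start point (G0): (5.00, 12.50). End point (last G1): the path does not return to the start — open.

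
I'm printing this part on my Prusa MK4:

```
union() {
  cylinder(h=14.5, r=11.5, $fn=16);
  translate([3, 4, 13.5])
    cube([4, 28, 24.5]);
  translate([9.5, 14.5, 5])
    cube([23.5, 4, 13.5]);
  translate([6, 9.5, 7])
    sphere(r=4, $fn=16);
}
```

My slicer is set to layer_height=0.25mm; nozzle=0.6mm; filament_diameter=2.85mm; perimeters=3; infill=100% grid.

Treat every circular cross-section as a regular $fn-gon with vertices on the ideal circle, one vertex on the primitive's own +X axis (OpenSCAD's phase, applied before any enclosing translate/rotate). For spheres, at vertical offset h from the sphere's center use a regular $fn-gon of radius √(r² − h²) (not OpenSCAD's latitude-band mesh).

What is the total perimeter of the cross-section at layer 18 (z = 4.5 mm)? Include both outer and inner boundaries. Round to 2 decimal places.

At z = 4.5 mm: the r=11.5 cylinder gives a regular 16-gon of circumradius 11.5 (constant along its height) (perimeter = 2·16·11.500·sin(180°/16) = 71.79 mm); the cube at (3, 4) is absent (z outside [13.5, 38]); the cube at (9.5, 14.5) is not intersected at this z (z outside [5, 18.5]); the r=4 sphere at (6, 9.5) slices to a regular 16-gon of circumradius 3.122 (√(r²−h²) with h=2.5 from center) (perimeter = 2·16·3.122·sin(180°/16) = 19.49 mm); Taking the union: the regions partially overlap (shared area 14.90 mm²), so the edge portions inside another operand are dropped and the merged outline is re-measured after clipping — boundary = 75.87 mm. Overall, the cross-section is a single solid region. Total boundary length (outer) = 75.87 mm.

75.87 mm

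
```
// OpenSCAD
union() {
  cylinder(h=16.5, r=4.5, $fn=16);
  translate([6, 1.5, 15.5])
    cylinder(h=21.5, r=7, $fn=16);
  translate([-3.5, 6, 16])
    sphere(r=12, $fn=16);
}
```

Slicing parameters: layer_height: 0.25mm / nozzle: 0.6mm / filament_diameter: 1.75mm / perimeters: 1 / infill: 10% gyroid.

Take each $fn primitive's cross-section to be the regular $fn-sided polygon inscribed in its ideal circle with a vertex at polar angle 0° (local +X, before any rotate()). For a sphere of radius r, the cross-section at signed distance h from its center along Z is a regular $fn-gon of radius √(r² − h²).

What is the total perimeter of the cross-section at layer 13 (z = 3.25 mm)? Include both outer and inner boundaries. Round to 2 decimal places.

28.09 mm

At z = 3.25 mm: the cylinder: section is a regular 16-gon, circumradius r=4.5 (perimeter = 2·16·4.500·sin(180°/16) = 28.09 mm); the cylinder at (6, 1.5) is not intersected at this z (z outside [15.5, 37]); the sphere at (-3.5, 6) does not reach this height (|z−center|=12.750 > r=12); Merging all regions: only the r=4.5 cylinder is present, so the union is just that shape — boundary = 28.09 mm. Overall, the cross-section is a single solid region. Total boundary length (outer) = 28.09 mm.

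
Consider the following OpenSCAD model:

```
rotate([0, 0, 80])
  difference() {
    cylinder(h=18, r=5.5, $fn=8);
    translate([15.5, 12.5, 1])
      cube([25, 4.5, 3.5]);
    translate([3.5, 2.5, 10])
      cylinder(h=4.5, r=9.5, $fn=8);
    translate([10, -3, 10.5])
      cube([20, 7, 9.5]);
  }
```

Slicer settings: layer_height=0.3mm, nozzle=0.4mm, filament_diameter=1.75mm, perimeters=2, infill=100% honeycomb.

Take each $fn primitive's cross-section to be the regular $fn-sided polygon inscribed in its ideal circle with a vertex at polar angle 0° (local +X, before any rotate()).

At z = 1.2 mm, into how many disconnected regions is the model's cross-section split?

At z = 1.2 mm: the r=5.5 cylinder contributes a regular 8-gon of circumradius 5.5; the cube at (15.5, 12.5) is present — its section is the full 25×4.5 rectangle; the cylinder at (3.5, 2.5) does not reach this height (z outside [10, 14.5]); the cube at (10, -3) is not intersected at this z (z outside [10.5, 20]); Subtracting the remaining from the first: starting from the r=5.5 cylinder, the 25×4.5 cube at (15.5, 12.5) misses the remaining region (no effect) — 1 connected region; (rotated 80° about Z; rotation is an isometry so areas/perimeters/island counts are preserved). The result has 1 disconnected region.

1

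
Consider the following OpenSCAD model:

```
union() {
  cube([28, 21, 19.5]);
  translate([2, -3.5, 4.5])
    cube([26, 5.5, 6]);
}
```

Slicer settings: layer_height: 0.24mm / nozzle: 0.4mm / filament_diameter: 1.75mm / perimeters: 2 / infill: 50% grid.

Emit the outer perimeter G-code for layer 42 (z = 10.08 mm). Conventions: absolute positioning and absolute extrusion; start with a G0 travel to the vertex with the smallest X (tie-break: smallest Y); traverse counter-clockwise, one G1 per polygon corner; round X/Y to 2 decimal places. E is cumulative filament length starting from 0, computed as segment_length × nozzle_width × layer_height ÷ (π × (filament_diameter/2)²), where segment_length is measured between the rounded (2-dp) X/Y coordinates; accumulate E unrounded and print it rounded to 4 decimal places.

G0 X0.00 Y0.00 Z10.08
G1 X2.00 Y0.00 E0.0798
G1 X2.00 Y-3.50 E0.2195
G1 X28.00 Y-3.50 E1.2572
G1 X28.00 Y21.00 E2.2351
G1 X0.00 Y21.00 E3.3526
G1 X0.00 Y0.00 E4.1908

At z = 10.08 mm: the cube is present — its section is the full 28×21 rectangle; the cube at (2, -3.5) is present — its section is the full 26×5.5 rectangle; Combining (union): the regions partially overlap (shared area 52.00 mm²), so overlapping operands fuse into one piece — 1 connected region. The outline is a single polygon with 6 vertices. Extrusion per mm of travel: 0.4 × 0.24 / (π × 0.875²) = 0.039912. Accumulating E over each segment gives final E = 4.1908.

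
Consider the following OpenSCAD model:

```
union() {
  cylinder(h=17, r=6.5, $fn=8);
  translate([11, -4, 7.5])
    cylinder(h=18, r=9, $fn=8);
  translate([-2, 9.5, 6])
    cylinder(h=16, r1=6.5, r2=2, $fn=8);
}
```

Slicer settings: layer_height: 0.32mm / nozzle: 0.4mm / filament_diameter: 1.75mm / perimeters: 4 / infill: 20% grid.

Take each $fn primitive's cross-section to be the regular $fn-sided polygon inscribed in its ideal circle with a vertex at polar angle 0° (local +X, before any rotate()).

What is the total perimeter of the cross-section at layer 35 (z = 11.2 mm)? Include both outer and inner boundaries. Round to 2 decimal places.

At z = 11.2 mm: the r=6.5 cylinder contributes a regular 8-gon of circumradius 6.5 (perimeter = 2·8·6.500·sin(180°/8) = 39.80 mm); the r=9 cylinder at (11, -4) gives a regular 8-gon of circumradius 9 (constant along its height) (perimeter = 2·8·9.000·sin(180°/8) = 55.11 mm); the cone at (-2, 9.5) contributes a regular 8-gon of circumradius 5.037 (interpolated between r1=6.5 and r2=2 at t=0.325) (perimeter = 2·8·5.037·sin(180°/8) = 30.84 mm); Taking the union: the regions partially overlap (shared area 22.62 mm²), so the edge portions inside another operand are dropped and the merged outline is re-measured after clipping — boundary = 95.81 mm. Overall, the cross-section is a single solid region. Total boundary length (outer) = 95.81 mm.

95.81 mm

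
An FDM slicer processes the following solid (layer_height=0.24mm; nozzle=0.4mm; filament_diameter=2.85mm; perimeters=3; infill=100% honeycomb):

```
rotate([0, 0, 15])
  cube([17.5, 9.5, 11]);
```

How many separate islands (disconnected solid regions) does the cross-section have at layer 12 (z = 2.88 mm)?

At z = 2.88 mm: the cube (footprint 17.5×9.5) is included at this height; (rotated 15° about Z; rotation is an isometry so areas/perimeters/island counts are preserved). Overall, the cross-section is a single solid region. Island count = 1.

1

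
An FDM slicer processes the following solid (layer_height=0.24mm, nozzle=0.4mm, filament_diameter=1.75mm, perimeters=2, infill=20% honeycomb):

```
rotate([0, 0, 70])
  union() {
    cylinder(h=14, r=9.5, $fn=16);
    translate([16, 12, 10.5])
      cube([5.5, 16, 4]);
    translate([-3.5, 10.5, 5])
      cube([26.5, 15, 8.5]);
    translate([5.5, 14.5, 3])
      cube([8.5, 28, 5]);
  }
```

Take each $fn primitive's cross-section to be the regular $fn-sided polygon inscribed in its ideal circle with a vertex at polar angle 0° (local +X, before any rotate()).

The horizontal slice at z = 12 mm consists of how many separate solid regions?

At z = 12 mm: the r=9.5 cylinder gives a regular 16-gon of circumradius 9.5 (constant along its height); the 5.5×16 cube at (16, 12) contributes its full rectangle; the cube at (-3.5, 10.5) (footprint 26.5×15) is included at this height; the cube at (5.5, 14.5) is not intersected at this z (z outside [3, 8]); Combining (union): the regions partially overlap (shared area 74.25 mm²), so overlapping operands fuse into one piece — 2 connected regions; (rotated 70° about Z; rotation is an isometry so areas/perimeters/island counts are preserved). The result has 2 disconnected regions.

2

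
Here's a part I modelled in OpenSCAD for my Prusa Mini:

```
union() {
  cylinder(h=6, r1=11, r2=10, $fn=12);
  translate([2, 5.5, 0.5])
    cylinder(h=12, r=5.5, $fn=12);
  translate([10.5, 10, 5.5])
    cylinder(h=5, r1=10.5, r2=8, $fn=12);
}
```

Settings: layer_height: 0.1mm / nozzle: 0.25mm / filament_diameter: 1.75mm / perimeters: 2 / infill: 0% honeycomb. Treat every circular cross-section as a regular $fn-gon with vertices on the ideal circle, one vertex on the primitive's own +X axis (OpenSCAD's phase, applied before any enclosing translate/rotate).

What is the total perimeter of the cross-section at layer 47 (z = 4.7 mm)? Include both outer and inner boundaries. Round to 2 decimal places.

At z = 4.7 mm: the cone contributes a regular 12-gon of circumradius 10.217 (interpolated between r1=11 and r2=10 at t=0.783) (perimeter = 2·12·10.217·sin(180°/12) = 63.46 mm); the r=5.5 cylinder at (2, 5.5) contributes a regular 12-gon of circumradius 5.5 (perimeter = 2·12·5.500·sin(180°/12) = 34.16 mm); the cone at (10.5, 10) does not reach this height (z outside [5.5, 10.5]); Combining (union): the regions partially overlap (shared area 82.95 mm²), so the edge portions inside another operand are dropped and the merged outline is re-measured after clipping — boundary = 64.67 mm. Overall, the cross-section is a single solid region. Total boundary length (outer) = 64.67 mm.

64.67 mm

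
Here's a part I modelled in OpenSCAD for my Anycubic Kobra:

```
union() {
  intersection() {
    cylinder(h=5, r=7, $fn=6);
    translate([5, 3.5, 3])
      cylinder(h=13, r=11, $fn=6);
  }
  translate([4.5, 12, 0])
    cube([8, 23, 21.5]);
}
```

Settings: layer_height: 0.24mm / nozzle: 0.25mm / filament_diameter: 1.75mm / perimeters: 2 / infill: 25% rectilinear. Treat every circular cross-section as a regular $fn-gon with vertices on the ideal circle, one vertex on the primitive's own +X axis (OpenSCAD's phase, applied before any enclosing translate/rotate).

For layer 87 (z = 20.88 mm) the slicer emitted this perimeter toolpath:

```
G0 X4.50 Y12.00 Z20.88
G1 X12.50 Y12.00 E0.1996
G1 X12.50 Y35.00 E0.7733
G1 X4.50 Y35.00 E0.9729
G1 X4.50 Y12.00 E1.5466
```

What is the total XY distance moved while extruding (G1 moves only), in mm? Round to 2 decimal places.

62.00 mm

Sum the Euclidean lengths of each G1 segment: total = 62.00 mm.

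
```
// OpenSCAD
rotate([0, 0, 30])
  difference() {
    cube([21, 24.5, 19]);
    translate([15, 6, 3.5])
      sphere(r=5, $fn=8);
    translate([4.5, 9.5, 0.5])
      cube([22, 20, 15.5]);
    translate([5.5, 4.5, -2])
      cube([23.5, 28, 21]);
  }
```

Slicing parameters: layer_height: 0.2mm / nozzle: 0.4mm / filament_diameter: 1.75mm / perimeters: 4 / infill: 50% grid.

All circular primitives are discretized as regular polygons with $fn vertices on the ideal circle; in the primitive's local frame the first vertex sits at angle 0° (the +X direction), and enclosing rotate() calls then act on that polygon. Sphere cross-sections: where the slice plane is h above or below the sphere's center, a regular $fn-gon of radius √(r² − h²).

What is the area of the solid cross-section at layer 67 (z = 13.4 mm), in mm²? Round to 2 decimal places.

At z = 13.4 mm: the cube (footprint 21×24.5) is included at this height (area 514.50 mm²); the sphere at (15, 6) is not intersected at this z (|z−center|=9.900 > r=5); the 22×20 cube at (4.5, 9.5) contributes its full rectangle (area 440.00 mm²); the cube at (5.5, 4.5) is present — its section is the full 23.5×28 rectangle (area 658.00 mm²); Taking the first minus the rest: starting from the 21×24.5 cube (514.50 mm²), the 22×20 cube at (4.5, 9.5) partially overlaps it — only the 247.50 mm² overlap (of its 440.00 mm²) is removed, clipping the outline; the 23.5×28 cube at (5.5, 4.5) partially overlaps it — only the 77.50 mm² overlap (of its 658.00 mm²) is removed, clipping the outline — area = 189.50 mm²; (whole slice rotated 30° about Z — lengths, areas and connectivity unchanged). Overall, the cross-section is a single solid region. Net area = 189.50 mm².

189.50 mm²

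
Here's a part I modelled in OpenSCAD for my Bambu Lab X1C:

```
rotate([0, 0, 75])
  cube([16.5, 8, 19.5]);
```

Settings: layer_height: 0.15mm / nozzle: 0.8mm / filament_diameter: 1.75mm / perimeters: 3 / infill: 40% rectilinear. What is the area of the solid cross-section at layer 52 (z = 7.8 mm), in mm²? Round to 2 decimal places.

132.00 mm²

At z = 7.8 mm: the 16.5×8 cube contributes its full rectangle (area 132.00 mm²); (rotated 75° about Z; rotation is an isometry so areas/perimeters/island counts are preserved). Overall, the cross-section is a single solid region. Net area = 132.00 mm².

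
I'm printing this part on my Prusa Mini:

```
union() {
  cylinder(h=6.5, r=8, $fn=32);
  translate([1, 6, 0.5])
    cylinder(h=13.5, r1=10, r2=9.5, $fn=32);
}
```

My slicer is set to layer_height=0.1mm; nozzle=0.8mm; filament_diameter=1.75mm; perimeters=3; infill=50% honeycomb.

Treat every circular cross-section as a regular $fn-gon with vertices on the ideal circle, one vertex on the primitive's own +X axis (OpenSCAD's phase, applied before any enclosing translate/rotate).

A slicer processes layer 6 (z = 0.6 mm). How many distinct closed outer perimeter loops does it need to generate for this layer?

1

At z = 0.6 mm: the r=8 cylinder contributes a regular 32-gon of circumradius 8; the cone at (1, 6) contributes a regular 32-gon of circumradius 9.996 (interpolated between r1=10 and r2=9.5 at t=0.007); Taking the union: the regions partially overlap (shared area 142.62 mm²), so overlapping operands fuse into one piece — 1 connected region. The result has 1 disconnected region.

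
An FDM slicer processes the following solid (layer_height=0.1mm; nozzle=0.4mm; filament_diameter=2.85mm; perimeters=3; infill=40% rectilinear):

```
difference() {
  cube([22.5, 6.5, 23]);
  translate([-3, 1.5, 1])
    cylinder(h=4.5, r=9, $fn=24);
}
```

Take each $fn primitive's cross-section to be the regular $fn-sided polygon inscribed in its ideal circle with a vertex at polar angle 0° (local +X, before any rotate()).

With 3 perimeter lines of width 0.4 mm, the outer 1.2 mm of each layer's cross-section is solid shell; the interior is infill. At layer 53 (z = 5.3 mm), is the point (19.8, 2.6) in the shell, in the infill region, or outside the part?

At z = 5.3 mm: the cube (footprint 22.5×6.5) is included at this height; the r=9 cylinder at (-3, 1.5) contributes a regular 24-gon of circumradius 9; After the difference (first − rest): starting from the 22.5×6.5 cube, the r=9 cylinder at (-3, 1.5) partially overlaps it — only the 36.15 mm² overlap (of its 251.57 mm²) is removed, clipping the outline — 1 connected region. Overall, the cross-section is a single solid region. The nearest boundary edge runs (22.50, 0.00)→(5.80, 0.00); distance from the point to it = 2.60 mm. The point is inside the cross-section and 2.60 mm from the nearest boundary — more than the 1.2 mm shell width (3 × 0.4), so it's in the infill interior.

infill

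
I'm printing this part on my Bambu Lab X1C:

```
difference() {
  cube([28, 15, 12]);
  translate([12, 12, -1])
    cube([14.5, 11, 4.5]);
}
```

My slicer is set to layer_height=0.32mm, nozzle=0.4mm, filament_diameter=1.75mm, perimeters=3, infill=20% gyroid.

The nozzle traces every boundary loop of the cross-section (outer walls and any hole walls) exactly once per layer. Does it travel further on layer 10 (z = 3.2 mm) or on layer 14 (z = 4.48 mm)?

layer 10 (z = 3.2 mm)

Layer 10 (z = 3.2): the 28×15 cube contributes its full rectangle (perimeter 86.00 mm); the cube at (12, 12) is present — its section is the full 14.5×11 rectangle (perimeter 51.00 mm); Subtracting the remaining from the first: starting from the 28×15 cube, the 14.5×11 cube at (12, 12) partially overlaps it — only the 43.50 mm² overlap (of its 159.50 mm²) is removed, clipping the outline — boundary = 92.00 mm. So its perimeter = 92.00 mm. Layer 14 (z = 4.48): the 28×15 cube contributes its full rectangle (perimeter 86.00 mm); the cube at (12, 12) is absent (z outside [-1, 3.5]); Subtracting the remaining from the first: none of the subtracted shapes is present at this height, so the 28×15 cube is unchanged — boundary = 86.00 mm. So its perimeter = 86.00 mm. Layer 10 is larger (92.00 vs 86.00 mm).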